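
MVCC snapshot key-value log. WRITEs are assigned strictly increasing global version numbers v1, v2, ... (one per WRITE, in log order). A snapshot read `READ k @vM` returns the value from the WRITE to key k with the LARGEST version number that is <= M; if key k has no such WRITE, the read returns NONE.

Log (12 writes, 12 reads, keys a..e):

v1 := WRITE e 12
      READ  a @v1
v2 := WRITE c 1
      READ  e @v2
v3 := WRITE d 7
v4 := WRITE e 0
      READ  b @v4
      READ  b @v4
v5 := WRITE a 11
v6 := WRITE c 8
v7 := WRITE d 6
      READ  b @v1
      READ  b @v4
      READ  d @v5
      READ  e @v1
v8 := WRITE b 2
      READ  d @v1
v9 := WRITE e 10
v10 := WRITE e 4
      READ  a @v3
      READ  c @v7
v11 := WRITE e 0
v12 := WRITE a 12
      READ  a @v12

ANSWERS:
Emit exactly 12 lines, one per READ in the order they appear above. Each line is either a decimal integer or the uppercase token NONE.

Answer: NONE
12
NONE
NONE
NONE
NONE
7
12
NONE
NONE
8
12

Derivation:
v1: WRITE e=12  (e history now [(1, 12)])
READ a @v1: history=[] -> no version <= 1 -> NONE
v2: WRITE c=1  (c history now [(2, 1)])
READ e @v2: history=[(1, 12)] -> pick v1 -> 12
v3: WRITE d=7  (d history now [(3, 7)])
v4: WRITE e=0  (e history now [(1, 12), (4, 0)])
READ b @v4: history=[] -> no version <= 4 -> NONE
READ b @v4: history=[] -> no version <= 4 -> NONE
v5: WRITE a=11  (a history now [(5, 11)])
v6: WRITE c=8  (c history now [(2, 1), (6, 8)])
v7: WRITE d=6  (d history now [(3, 7), (7, 6)])
READ b @v1: history=[] -> no version <= 1 -> NONE
READ b @v4: history=[] -> no version <= 4 -> NONE
READ d @v5: history=[(3, 7), (7, 6)] -> pick v3 -> 7
READ e @v1: history=[(1, 12), (4, 0)] -> pick v1 -> 12
v8: WRITE b=2  (b history now [(8, 2)])
READ d @v1: history=[(3, 7), (7, 6)] -> no version <= 1 -> NONE
v9: WRITE e=10  (e history now [(1, 12), (4, 0), (9, 10)])
v10: WRITE e=4  (e history now [(1, 12), (4, 0), (9, 10), (10, 4)])
READ a @v3: history=[(5, 11)] -> no version <= 3 -> NONE
READ c @v7: history=[(2, 1), (6, 8)] -> pick v6 -> 8
v11: WRITE e=0  (e history now [(1, 12), (4, 0), (9, 10), (10, 4), (11, 0)])
v12: WRITE a=12  (a history now [(5, 11), (12, 12)])
READ a @v12: history=[(5, 11), (12, 12)] -> pick v12 -> 12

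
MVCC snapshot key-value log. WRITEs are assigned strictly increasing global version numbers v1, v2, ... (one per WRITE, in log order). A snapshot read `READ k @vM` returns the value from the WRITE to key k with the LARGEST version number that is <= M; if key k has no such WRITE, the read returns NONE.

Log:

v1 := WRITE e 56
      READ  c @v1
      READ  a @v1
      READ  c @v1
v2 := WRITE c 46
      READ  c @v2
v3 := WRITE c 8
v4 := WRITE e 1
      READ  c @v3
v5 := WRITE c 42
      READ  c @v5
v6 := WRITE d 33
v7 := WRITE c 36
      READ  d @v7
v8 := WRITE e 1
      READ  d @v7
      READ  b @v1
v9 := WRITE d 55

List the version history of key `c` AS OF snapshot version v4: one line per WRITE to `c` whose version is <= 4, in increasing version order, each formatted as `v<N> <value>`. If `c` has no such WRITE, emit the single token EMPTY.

Scan writes for key=c with version <= 4:
  v1 WRITE e 56 -> skip
  v2 WRITE c 46 -> keep
  v3 WRITE c 8 -> keep
  v4 WRITE e 1 -> skip
  v5 WRITE c 42 -> drop (> snap)
  v6 WRITE d 33 -> skip
  v7 WRITE c 36 -> drop (> snap)
  v8 WRITE e 1 -> skip
  v9 WRITE d 55 -> skip
Collected: [(2, 46), (3, 8)]

Answer: v2 46
v3 8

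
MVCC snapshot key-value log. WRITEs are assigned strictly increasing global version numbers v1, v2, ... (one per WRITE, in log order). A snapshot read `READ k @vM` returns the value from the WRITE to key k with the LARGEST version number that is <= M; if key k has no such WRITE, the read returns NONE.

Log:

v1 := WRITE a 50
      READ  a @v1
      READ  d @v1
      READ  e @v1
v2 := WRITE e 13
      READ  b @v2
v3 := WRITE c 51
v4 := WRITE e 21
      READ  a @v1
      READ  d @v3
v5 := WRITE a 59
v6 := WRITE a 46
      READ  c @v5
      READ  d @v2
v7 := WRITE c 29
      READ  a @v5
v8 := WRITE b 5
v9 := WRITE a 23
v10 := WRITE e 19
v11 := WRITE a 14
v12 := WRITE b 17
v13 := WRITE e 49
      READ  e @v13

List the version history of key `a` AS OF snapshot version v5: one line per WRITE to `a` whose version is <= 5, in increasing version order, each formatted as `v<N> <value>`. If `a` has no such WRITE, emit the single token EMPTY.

Scan writes for key=a with version <= 5:
  v1 WRITE a 50 -> keep
  v2 WRITE e 13 -> skip
  v3 WRITE c 51 -> skip
  v4 WRITE e 21 -> skip
  v5 WRITE a 59 -> keep
  v6 WRITE a 46 -> drop (> snap)
  v7 WRITE c 29 -> skip
  v8 WRITE b 5 -> skip
  v9 WRITE a 23 -> drop (> snap)
  v10 WRITE e 19 -> skip
  v11 WRITE a 14 -> drop (> snap)
  v12 WRITE b 17 -> skip
  v13 WRITE e 49 -> skip
Collected: [(1, 50), (5, 59)]

Answer: v1 50
v5 59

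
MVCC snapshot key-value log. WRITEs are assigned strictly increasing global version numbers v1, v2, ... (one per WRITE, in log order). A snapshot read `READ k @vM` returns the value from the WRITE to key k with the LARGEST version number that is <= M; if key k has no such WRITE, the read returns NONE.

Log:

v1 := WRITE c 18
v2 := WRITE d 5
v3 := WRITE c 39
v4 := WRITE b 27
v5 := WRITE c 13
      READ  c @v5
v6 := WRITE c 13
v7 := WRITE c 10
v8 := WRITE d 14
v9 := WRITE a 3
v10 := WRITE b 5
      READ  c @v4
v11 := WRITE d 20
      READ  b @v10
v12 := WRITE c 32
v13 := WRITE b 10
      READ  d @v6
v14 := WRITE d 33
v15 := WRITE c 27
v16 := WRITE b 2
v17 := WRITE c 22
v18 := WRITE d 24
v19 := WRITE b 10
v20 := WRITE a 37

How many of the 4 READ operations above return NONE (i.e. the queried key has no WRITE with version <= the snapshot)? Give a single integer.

v1: WRITE c=18  (c history now [(1, 18)])
v2: WRITE d=5  (d history now [(2, 5)])
v3: WRITE c=39  (c history now [(1, 18), (3, 39)])
v4: WRITE b=27  (b history now [(4, 27)])
v5: WRITE c=13  (c history now [(1, 18), (3, 39), (5, 13)])
READ c @v5: history=[(1, 18), (3, 39), (5, 13)] -> pick v5 -> 13
v6: WRITE c=13  (c history now [(1, 18), (3, 39), (5, 13), (6, 13)])
v7: WRITE c=10  (c history now [(1, 18), (3, 39), (5, 13), (6, 13), (7, 10)])
v8: WRITE d=14  (d history now [(2, 5), (8, 14)])
v9: WRITE a=3  (a history now [(9, 3)])
v10: WRITE b=5  (b history now [(4, 27), (10, 5)])
READ c @v4: history=[(1, 18), (3, 39), (5, 13), (6, 13), (7, 10)] -> pick v3 -> 39
v11: WRITE d=20  (d history now [(2, 5), (8, 14), (11, 20)])
READ b @v10: history=[(4, 27), (10, 5)] -> pick v10 -> 5
v12: WRITE c=32  (c history now [(1, 18), (3, 39), (5, 13), (6, 13), (7, 10), (12, 32)])
v13: WRITE b=10  (b history now [(4, 27), (10, 5), (13, 10)])
READ d @v6: history=[(2, 5), (8, 14), (11, 20)] -> pick v2 -> 5
v14: WRITE d=33  (d history now [(2, 5), (8, 14), (11, 20), (14, 33)])
v15: WRITE c=27  (c history now [(1, 18), (3, 39), (5, 13), (6, 13), (7, 10), (12, 32), (15, 27)])
v16: WRITE b=2  (b history now [(4, 27), (10, 5), (13, 10), (16, 2)])
v17: WRITE c=22  (c history now [(1, 18), (3, 39), (5, 13), (6, 13), (7, 10), (12, 32), (15, 27), (17, 22)])
v18: WRITE d=24  (d history now [(2, 5), (8, 14), (11, 20), (14, 33), (18, 24)])
v19: WRITE b=10  (b history now [(4, 27), (10, 5), (13, 10), (16, 2), (19, 10)])
v20: WRITE a=37  (a history now [(9, 3), (20, 37)])
Read results in order: ['13', '39', '5', '5']
NONE count = 0

Answer: 0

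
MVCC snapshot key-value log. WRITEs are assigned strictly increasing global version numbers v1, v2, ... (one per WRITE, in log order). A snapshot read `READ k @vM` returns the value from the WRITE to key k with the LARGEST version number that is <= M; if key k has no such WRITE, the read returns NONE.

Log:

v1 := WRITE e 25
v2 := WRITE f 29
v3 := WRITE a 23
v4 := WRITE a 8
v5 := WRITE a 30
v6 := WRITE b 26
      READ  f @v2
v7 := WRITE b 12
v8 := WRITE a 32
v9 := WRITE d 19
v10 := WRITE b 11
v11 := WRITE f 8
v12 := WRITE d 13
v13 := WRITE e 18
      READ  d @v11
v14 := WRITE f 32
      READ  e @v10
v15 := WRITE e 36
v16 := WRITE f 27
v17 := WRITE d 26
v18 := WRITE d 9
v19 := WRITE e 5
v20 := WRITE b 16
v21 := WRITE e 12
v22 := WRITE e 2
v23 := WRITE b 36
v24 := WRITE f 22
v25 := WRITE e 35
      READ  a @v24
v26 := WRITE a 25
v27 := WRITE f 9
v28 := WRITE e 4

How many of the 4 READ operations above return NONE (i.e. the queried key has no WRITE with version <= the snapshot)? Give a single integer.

v1: WRITE e=25  (e history now [(1, 25)])
v2: WRITE f=29  (f history now [(2, 29)])
v3: WRITE a=23  (a history now [(3, 23)])
v4: WRITE a=8  (a history now [(3, 23), (4, 8)])
v5: WRITE a=30  (a history now [(3, 23), (4, 8), (5, 30)])
v6: WRITE b=26  (b history now [(6, 26)])
READ f @v2: history=[(2, 29)] -> pick v2 -> 29
v7: WRITE b=12  (b history now [(6, 26), (7, 12)])
v8: WRITE a=32  (a history now [(3, 23), (4, 8), (5, 30), (8, 32)])
v9: WRITE d=19  (d history now [(9, 19)])
v10: WRITE b=11  (b history now [(6, 26), (7, 12), (10, 11)])
v11: WRITE f=8  (f history now [(2, 29), (11, 8)])
v12: WRITE d=13  (d history now [(9, 19), (12, 13)])
v13: WRITE e=18  (e history now [(1, 25), (13, 18)])
READ d @v11: history=[(9, 19), (12, 13)] -> pick v9 -> 19
v14: WRITE f=32  (f history now [(2, 29), (11, 8), (14, 32)])
READ e @v10: history=[(1, 25), (13, 18)] -> pick v1 -> 25
v15: WRITE e=36  (e history now [(1, 25), (13, 18), (15, 36)])
v16: WRITE f=27  (f history now [(2, 29), (11, 8), (14, 32), (16, 27)])
v17: WRITE d=26  (d history now [(9, 19), (12, 13), (17, 26)])
v18: WRITE d=9  (d history now [(9, 19), (12, 13), (17, 26), (18, 9)])
v19: WRITE e=5  (e history now [(1, 25), (13, 18), (15, 36), (19, 5)])
v20: WRITE b=16  (b history now [(6, 26), (7, 12), (10, 11), (20, 16)])
v21: WRITE e=12  (e history now [(1, 25), (13, 18), (15, 36), (19, 5), (21, 12)])
v22: WRITE e=2  (e history now [(1, 25), (13, 18), (15, 36), (19, 5), (21, 12), (22, 2)])
v23: WRITE b=36  (b history now [(6, 26), (7, 12), (10, 11), (20, 16), (23, 36)])
v24: WRITE f=22  (f history now [(2, 29), (11, 8), (14, 32), (16, 27), (24, 22)])
v25: WRITE e=35  (e history now [(1, 25), (13, 18), (15, 36), (19, 5), (21, 12), (22, 2), (25, 35)])
READ a @v24: history=[(3, 23), (4, 8), (5, 30), (8, 32)] -> pick v8 -> 32
v26: WRITE a=25  (a history now [(3, 23), (4, 8), (5, 30), (8, 32), (26, 25)])
v27: WRITE f=9  (f history now [(2, 29), (11, 8), (14, 32), (16, 27), (24, 22), (27, 9)])
v28: WRITE e=4  (e history now [(1, 25), (13, 18), (15, 36), (19, 5), (21, 12), (22, 2), (25, 35), (28, 4)])
Read results in order: ['29', '19', '25', '32']
NONE count = 0

Answer: 0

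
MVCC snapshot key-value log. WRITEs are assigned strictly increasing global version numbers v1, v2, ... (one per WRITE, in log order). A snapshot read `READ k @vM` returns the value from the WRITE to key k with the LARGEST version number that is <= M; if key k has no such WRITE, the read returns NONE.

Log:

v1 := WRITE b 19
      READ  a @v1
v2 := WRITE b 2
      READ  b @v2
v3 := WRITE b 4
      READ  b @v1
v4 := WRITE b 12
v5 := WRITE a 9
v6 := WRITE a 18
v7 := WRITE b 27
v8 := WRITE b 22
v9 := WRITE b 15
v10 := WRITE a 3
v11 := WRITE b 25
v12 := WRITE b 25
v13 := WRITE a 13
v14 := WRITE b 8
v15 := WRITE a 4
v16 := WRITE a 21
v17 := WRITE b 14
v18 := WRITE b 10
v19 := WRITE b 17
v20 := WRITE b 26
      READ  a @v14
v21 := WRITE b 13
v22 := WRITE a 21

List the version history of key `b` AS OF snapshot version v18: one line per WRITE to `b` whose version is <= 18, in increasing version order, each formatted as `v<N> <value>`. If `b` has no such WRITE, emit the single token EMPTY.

Answer: v1 19
v2 2
v3 4
v4 12
v7 27
v8 22
v9 15
v11 25
v12 25
v14 8
v17 14
v18 10

Derivation:
Scan writes for key=b with version <= 18:
  v1 WRITE b 19 -> keep
  v2 WRITE b 2 -> keep
  v3 WRITE b 4 -> keep
  v4 WRITE b 12 -> keep
  v5 WRITE a 9 -> skip
  v6 WRITE a 18 -> skip
  v7 WRITE b 27 -> keep
  v8 WRITE b 22 -> keep
  v9 WRITE b 15 -> keep
  v10 WRITE a 3 -> skip
  v11 WRITE b 25 -> keep
  v12 WRITE b 25 -> keep
  v13 WRITE a 13 -> skip
  v14 WRITE b 8 -> keep
  v15 WRITE a 4 -> skip
  v16 WRITE a 21 -> skip
  v17 WRITE b 14 -> keep
  v18 WRITE b 10 -> keep
  v19 WRITE b 17 -> drop (> snap)
  v20 WRITE b 26 -> drop (> snap)
  v21 WRITE b 13 -> drop (> snap)
  v22 WRITE a 21 -> skip
Collected: [(1, 19), (2, 2), (3, 4), (4, 12), (7, 27), (8, 22), (9, 15), (11, 25), (12, 25), (14, 8), (17, 14), (18, 10)]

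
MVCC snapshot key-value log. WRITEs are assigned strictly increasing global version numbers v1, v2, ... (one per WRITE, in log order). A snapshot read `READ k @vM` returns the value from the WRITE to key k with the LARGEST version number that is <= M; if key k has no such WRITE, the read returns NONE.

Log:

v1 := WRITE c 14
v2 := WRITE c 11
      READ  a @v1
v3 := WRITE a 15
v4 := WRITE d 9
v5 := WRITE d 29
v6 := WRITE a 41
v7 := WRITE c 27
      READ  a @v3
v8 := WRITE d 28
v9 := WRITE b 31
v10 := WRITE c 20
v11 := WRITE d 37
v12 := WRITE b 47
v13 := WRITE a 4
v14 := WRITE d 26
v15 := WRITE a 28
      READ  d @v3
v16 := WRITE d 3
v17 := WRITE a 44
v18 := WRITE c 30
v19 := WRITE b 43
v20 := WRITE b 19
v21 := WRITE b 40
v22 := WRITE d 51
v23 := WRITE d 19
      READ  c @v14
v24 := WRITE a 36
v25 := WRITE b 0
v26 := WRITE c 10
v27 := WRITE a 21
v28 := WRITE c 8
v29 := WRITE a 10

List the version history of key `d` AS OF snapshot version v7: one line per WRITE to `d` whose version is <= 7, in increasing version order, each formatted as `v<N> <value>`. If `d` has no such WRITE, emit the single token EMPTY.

Scan writes for key=d with version <= 7:
  v1 WRITE c 14 -> skip
  v2 WRITE c 11 -> skip
  v3 WRITE a 15 -> skip
  v4 WRITE d 9 -> keep
  v5 WRITE d 29 -> keep
  v6 WRITE a 41 -> skip
  v7 WRITE c 27 -> skip
  v8 WRITE d 28 -> drop (> snap)
  v9 WRITE b 31 -> skip
  v10 WRITE c 20 -> skip
  v11 WRITE d 37 -> drop (> snap)
  v12 WRITE b 47 -> skip
  v13 WRITE a 4 -> skip
  v14 WRITE d 26 -> drop (> snap)
  v15 WRITE a 28 -> skip
  v16 WRITE d 3 -> drop (> snap)
  v17 WRITE a 44 -> skip
  v18 WRITE c 30 -> skip
  v19 WRITE b 43 -> skip
  v20 WRITE b 19 -> skip
  v21 WRITE b 40 -> skip
  v22 WRITE d 51 -> drop (> snap)
  v23 WRITE d 19 -> drop (> snap)
  v24 WRITE a 36 -> skip
  v25 WRITE b 0 -> skip
  v26 WRITE c 10 -> skip
  v27 WRITE a 21 -> skip
  v28 WRITE c 8 -> skip
  v29 WRITE a 10 -> skip
Collected: [(4, 9), (5, 29)]

Answer: v4 9
v5 29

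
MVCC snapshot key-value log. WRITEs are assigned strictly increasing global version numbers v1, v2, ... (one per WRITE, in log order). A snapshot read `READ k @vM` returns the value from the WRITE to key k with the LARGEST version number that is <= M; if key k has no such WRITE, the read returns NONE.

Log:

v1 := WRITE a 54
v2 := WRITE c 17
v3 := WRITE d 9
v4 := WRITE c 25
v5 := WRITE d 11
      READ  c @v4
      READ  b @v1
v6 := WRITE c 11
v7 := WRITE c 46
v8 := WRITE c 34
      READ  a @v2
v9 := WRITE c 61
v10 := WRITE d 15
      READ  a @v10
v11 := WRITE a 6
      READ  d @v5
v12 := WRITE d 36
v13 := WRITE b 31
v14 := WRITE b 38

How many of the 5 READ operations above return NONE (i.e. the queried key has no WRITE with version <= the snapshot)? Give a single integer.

Answer: 1

Derivation:
v1: WRITE a=54  (a history now [(1, 54)])
v2: WRITE c=17  (c history now [(2, 17)])
v3: WRITE d=9  (d history now [(3, 9)])
v4: WRITE c=25  (c history now [(2, 17), (4, 25)])
v5: WRITE d=11  (d history now [(3, 9), (5, 11)])
READ c @v4: history=[(2, 17), (4, 25)] -> pick v4 -> 25
READ b @v1: history=[] -> no version <= 1 -> NONE
v6: WRITE c=11  (c history now [(2, 17), (4, 25), (6, 11)])
v7: WRITE c=46  (c history now [(2, 17), (4, 25), (6, 11), (7, 46)])
v8: WRITE c=34  (c history now [(2, 17), (4, 25), (6, 11), (7, 46), (8, 34)])
READ a @v2: history=[(1, 54)] -> pick v1 -> 54
v9: WRITE c=61  (c history now [(2, 17), (4, 25), (6, 11), (7, 46), (8, 34), (9, 61)])
v10: WRITE d=15  (d history now [(3, 9), (5, 11), (10, 15)])
READ a @v10: history=[(1, 54)] -> pick v1 -> 54
v11: WRITE a=6  (a history now [(1, 54), (11, 6)])
READ d @v5: history=[(3, 9), (5, 11), (10, 15)] -> pick v5 -> 11
v12: WRITE d=36  (d history now [(3, 9), (5, 11), (10, 15), (12, 36)])
v13: WRITE b=31  (b history now [(13, 31)])
v14: WRITE b=38  (b history now [(13, 31), (14, 38)])
Read results in order: ['25', 'NONE', '54', '54', '11']
NONE count = 1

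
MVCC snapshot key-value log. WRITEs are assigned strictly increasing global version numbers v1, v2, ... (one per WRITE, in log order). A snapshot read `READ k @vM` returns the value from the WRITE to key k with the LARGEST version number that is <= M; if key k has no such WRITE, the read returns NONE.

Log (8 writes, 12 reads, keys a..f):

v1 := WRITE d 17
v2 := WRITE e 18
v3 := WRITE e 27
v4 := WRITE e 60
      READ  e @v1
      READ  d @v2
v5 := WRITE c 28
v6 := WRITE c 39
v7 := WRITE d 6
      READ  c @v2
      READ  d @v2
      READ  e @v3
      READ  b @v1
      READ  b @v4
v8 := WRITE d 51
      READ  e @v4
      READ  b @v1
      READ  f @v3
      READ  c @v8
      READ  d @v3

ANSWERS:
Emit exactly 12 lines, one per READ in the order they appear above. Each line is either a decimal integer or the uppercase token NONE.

v1: WRITE d=17  (d history now [(1, 17)])
v2: WRITE e=18  (e history now [(2, 18)])
v3: WRITE e=27  (e history now [(2, 18), (3, 27)])
v4: WRITE e=60  (e history now [(2, 18), (3, 27), (4, 60)])
READ e @v1: history=[(2, 18), (3, 27), (4, 60)] -> no version <= 1 -> NONE
READ d @v2: history=[(1, 17)] -> pick v1 -> 17
v5: WRITE c=28  (c history now [(5, 28)])
v6: WRITE c=39  (c history now [(5, 28), (6, 39)])
v7: WRITE d=6  (d history now [(1, 17), (7, 6)])
READ c @v2: history=[(5, 28), (6, 39)] -> no version <= 2 -> NONE
READ d @v2: history=[(1, 17), (7, 6)] -> pick v1 -> 17
READ e @v3: history=[(2, 18), (3, 27), (4, 60)] -> pick v3 -> 27
READ b @v1: history=[] -> no version <= 1 -> NONE
READ b @v4: history=[] -> no version <= 4 -> NONE
v8: WRITE d=51  (d history now [(1, 17), (7, 6), (8, 51)])
READ e @v4: history=[(2, 18), (3, 27), (4, 60)] -> pick v4 -> 60
READ b @v1: history=[] -> no version <= 1 -> NONE
READ f @v3: history=[] -> no version <= 3 -> NONE
READ c @v8: history=[(5, 28), (6, 39)] -> pick v6 -> 39
READ d @v3: history=[(1, 17), (7, 6), (8, 51)] -> pick v1 -> 17

Answer: NONE
17
NONE
17
27
NONE
NONE
60
NONE
NONE
39
17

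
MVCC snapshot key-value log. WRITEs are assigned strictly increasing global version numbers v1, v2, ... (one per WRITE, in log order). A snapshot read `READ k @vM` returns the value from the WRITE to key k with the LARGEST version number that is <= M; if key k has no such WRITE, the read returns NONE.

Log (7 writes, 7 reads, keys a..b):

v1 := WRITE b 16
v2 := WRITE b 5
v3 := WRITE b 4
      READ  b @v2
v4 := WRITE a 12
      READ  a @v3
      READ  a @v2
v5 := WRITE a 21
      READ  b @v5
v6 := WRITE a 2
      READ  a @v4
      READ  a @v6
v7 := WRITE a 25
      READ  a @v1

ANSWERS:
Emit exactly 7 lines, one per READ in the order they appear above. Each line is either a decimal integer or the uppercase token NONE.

v1: WRITE b=16  (b history now [(1, 16)])
v2: WRITE b=5  (b history now [(1, 16), (2, 5)])
v3: WRITE b=4  (b history now [(1, 16), (2, 5), (3, 4)])
READ b @v2: history=[(1, 16), (2, 5), (3, 4)] -> pick v2 -> 5
v4: WRITE a=12  (a history now [(4, 12)])
READ a @v3: history=[(4, 12)] -> no version <= 3 -> NONE
READ a @v2: history=[(4, 12)] -> no version <= 2 -> NONE
v5: WRITE a=21  (a history now [(4, 12), (5, 21)])
READ b @v5: history=[(1, 16), (2, 5), (3, 4)] -> pick v3 -> 4
v6: WRITE a=2  (a history now [(4, 12), (5, 21), (6, 2)])
READ a @v4: history=[(4, 12), (5, 21), (6, 2)] -> pick v4 -> 12
READ a @v6: history=[(4, 12), (5, 21), (6, 2)] -> pick v6 -> 2
v7: WRITE a=25  (a history now [(4, 12), (5, 21), (6, 2), (7, 25)])
READ a @v1: history=[(4, 12), (5, 21), (6, 2), (7, 25)] -> no version <= 1 -> NONE

Answer: 5
NONE
NONE
4
12
2
NONE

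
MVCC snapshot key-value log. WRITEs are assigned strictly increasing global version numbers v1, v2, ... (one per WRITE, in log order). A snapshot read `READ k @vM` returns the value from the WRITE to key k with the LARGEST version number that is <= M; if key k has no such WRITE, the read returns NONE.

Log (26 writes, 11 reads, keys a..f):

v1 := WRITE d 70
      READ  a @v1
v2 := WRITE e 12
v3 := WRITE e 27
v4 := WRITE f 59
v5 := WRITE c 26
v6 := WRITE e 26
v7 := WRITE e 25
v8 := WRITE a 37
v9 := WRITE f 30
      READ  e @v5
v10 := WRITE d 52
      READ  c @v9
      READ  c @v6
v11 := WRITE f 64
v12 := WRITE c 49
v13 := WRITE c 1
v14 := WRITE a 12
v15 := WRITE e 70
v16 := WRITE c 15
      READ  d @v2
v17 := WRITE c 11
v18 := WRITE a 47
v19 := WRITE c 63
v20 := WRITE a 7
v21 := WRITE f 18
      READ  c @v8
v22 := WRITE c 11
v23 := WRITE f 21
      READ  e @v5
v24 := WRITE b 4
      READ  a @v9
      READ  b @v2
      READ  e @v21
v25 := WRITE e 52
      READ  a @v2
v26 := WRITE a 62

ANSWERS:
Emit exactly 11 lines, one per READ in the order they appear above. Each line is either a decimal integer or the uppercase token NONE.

Answer: NONE
27
26
26
70
26
27
37
NONE
70
NONE

Derivation:
v1: WRITE d=70  (d history now [(1, 70)])
READ a @v1: history=[] -> no version <= 1 -> NONE
v2: WRITE e=12  (e history now [(2, 12)])
v3: WRITE e=27  (e history now [(2, 12), (3, 27)])
v4: WRITE f=59  (f history now [(4, 59)])
v5: WRITE c=26  (c history now [(5, 26)])
v6: WRITE e=26  (e history now [(2, 12), (3, 27), (6, 26)])
v7: WRITE e=25  (e history now [(2, 12), (3, 27), (6, 26), (7, 25)])
v8: WRITE a=37  (a history now [(8, 37)])
v9: WRITE f=30  (f history now [(4, 59), (9, 30)])
READ e @v5: history=[(2, 12), (3, 27), (6, 26), (7, 25)] -> pick v3 -> 27
v10: WRITE d=52  (d history now [(1, 70), (10, 52)])
READ c @v9: history=[(5, 26)] -> pick v5 -> 26
READ c @v6: history=[(5, 26)] -> pick v5 -> 26
v11: WRITE f=64  (f history now [(4, 59), (9, 30), (11, 64)])
v12: WRITE c=49  (c history now [(5, 26), (12, 49)])
v13: WRITE c=1  (c history now [(5, 26), (12, 49), (13, 1)])
v14: WRITE a=12  (a history now [(8, 37), (14, 12)])
v15: WRITE e=70  (e history now [(2, 12), (3, 27), (6, 26), (7, 25), (15, 70)])
v16: WRITE c=15  (c history now [(5, 26), (12, 49), (13, 1), (16, 15)])
READ d @v2: history=[(1, 70), (10, 52)] -> pick v1 -> 70
v17: WRITE c=11  (c history now [(5, 26), (12, 49), (13, 1), (16, 15), (17, 11)])
v18: WRITE a=47  (a history now [(8, 37), (14, 12), (18, 47)])
v19: WRITE c=63  (c history now [(5, 26), (12, 49), (13, 1), (16, 15), (17, 11), (19, 63)])
v20: WRITE a=7  (a history now [(8, 37), (14, 12), (18, 47), (20, 7)])
v21: WRITE f=18  (f history now [(4, 59), (9, 30), (11, 64), (21, 18)])
READ c @v8: history=[(5, 26), (12, 49), (13, 1), (16, 15), (17, 11), (19, 63)] -> pick v5 -> 26
v22: WRITE c=11  (c history now [(5, 26), (12, 49), (13, 1), (16, 15), (17, 11), (19, 63), (22, 11)])
v23: WRITE f=21  (f history now [(4, 59), (9, 30), (11, 64), (21, 18), (23, 21)])
READ e @v5: history=[(2, 12), (3, 27), (6, 26), (7, 25), (15, 70)] -> pick v3 -> 27
v24: WRITE b=4  (b history now [(24, 4)])
READ a @v9: history=[(8, 37), (14, 12), (18, 47), (20, 7)] -> pick v8 -> 37
READ b @v2: history=[(24, 4)] -> no version <= 2 -> NONE
READ e @v21: history=[(2, 12), (3, 27), (6, 26), (7, 25), (15, 70)] -> pick v15 -> 70
v25: WRITE e=52  (e history now [(2, 12), (3, 27), (6, 26), (7, 25), (15, 70), (25, 52)])
READ a @v2: history=[(8, 37), (14, 12), (18, 47), (20, 7)] -> no version <= 2 -> NONE
v26: WRITE a=62  (a history now [(8, 37), (14, 12), (18, 47), (20, 7), (26, 62)])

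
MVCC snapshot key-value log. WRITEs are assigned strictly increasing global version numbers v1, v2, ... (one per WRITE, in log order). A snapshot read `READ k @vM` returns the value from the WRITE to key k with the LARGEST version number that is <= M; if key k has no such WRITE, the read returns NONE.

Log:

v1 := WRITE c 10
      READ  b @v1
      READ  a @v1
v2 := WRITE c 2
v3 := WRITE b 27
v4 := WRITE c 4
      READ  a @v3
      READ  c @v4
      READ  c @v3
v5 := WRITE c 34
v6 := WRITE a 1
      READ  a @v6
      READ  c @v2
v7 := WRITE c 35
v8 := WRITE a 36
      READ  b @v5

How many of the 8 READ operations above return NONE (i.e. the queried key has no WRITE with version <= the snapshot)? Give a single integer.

v1: WRITE c=10  (c history now [(1, 10)])
READ b @v1: history=[] -> no version <= 1 -> NONE
READ a @v1: history=[] -> no version <= 1 -> NONE
v2: WRITE c=2  (c history now [(1, 10), (2, 2)])
v3: WRITE b=27  (b history now [(3, 27)])
v4: WRITE c=4  (c history now [(1, 10), (2, 2), (4, 4)])
READ a @v3: history=[] -> no version <= 3 -> NONE
READ c @v4: history=[(1, 10), (2, 2), (4, 4)] -> pick v4 -> 4
READ c @v3: history=[(1, 10), (2, 2), (4, 4)] -> pick v2 -> 2
v5: WRITE c=34  (c history now [(1, 10), (2, 2), (4, 4), (5, 34)])
v6: WRITE a=1  (a history now [(6, 1)])
READ a @v6: history=[(6, 1)] -> pick v6 -> 1
READ c @v2: history=[(1, 10), (2, 2), (4, 4), (5, 34)] -> pick v2 -> 2
v7: WRITE c=35  (c history now [(1, 10), (2, 2), (4, 4), (5, 34), (7, 35)])
v8: WRITE a=36  (a history now [(6, 1), (8, 36)])
READ b @v5: history=[(3, 27)] -> pick v3 -> 27
Read results in order: ['NONE', 'NONE', 'NONE', '4', '2', '1', '2', '27']
NONE count = 3

Answer: 3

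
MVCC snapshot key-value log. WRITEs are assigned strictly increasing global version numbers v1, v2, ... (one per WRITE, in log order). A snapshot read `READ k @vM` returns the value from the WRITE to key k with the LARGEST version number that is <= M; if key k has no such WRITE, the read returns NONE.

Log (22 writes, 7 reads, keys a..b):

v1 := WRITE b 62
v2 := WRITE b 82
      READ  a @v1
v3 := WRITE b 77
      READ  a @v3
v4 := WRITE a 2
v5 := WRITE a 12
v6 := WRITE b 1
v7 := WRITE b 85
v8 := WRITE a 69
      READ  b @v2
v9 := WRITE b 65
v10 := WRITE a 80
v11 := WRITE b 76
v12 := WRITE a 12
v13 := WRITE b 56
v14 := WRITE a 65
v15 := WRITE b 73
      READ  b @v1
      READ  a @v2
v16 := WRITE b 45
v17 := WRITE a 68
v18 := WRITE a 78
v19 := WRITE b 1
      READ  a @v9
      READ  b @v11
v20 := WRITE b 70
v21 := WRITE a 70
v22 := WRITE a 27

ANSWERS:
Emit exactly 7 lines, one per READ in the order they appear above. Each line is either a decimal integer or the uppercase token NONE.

v1: WRITE b=62  (b history now [(1, 62)])
v2: WRITE b=82  (b history now [(1, 62), (2, 82)])
READ a @v1: history=[] -> no version <= 1 -> NONE
v3: WRITE b=77  (b history now [(1, 62), (2, 82), (3, 77)])
READ a @v3: history=[] -> no version <= 3 -> NONE
v4: WRITE a=2  (a history now [(4, 2)])
v5: WRITE a=12  (a history now [(4, 2), (5, 12)])
v6: WRITE b=1  (b history now [(1, 62), (2, 82), (3, 77), (6, 1)])
v7: WRITE b=85  (b history now [(1, 62), (2, 82), (3, 77), (6, 1), (7, 85)])
v8: WRITE a=69  (a history now [(4, 2), (5, 12), (8, 69)])
READ b @v2: history=[(1, 62), (2, 82), (3, 77), (6, 1), (7, 85)] -> pick v2 -> 82
v9: WRITE b=65  (b history now [(1, 62), (2, 82), (3, 77), (6, 1), (7, 85), (9, 65)])
v10: WRITE a=80  (a history now [(4, 2), (5, 12), (8, 69), (10, 80)])
v11: WRITE b=76  (b history now [(1, 62), (2, 82), (3, 77), (6, 1), (7, 85), (9, 65), (11, 76)])
v12: WRITE a=12  (a history now [(4, 2), (5, 12), (8, 69), (10, 80), (12, 12)])
v13: WRITE b=56  (b history now [(1, 62), (2, 82), (3, 77), (6, 1), (7, 85), (9, 65), (11, 76), (13, 56)])
v14: WRITE a=65  (a history now [(4, 2), (5, 12), (8, 69), (10, 80), (12, 12), (14, 65)])
v15: WRITE b=73  (b history now [(1, 62), (2, 82), (3, 77), (6, 1), (7, 85), (9, 65), (11, 76), (13, 56), (15, 73)])
READ b @v1: history=[(1, 62), (2, 82), (3, 77), (6, 1), (7, 85), (9, 65), (11, 76), (13, 56), (15, 73)] -> pick v1 -> 62
READ a @v2: history=[(4, 2), (5, 12), (8, 69), (10, 80), (12, 12), (14, 65)] -> no version <= 2 -> NONE
v16: WRITE b=45  (b history now [(1, 62), (2, 82), (3, 77), (6, 1), (7, 85), (9, 65), (11, 76), (13, 56), (15, 73), (16, 45)])
v17: WRITE a=68  (a history now [(4, 2), (5, 12), (8, 69), (10, 80), (12, 12), (14, 65), (17, 68)])
v18: WRITE a=78  (a history now [(4, 2), (5, 12), (8, 69), (10, 80), (12, 12), (14, 65), (17, 68), (18, 78)])
v19: WRITE b=1  (b history now [(1, 62), (2, 82), (3, 77), (6, 1), (7, 85), (9, 65), (11, 76), (13, 56), (15, 73), (16, 45), (19, 1)])
READ a @v9: history=[(4, 2), (5, 12), (8, 69), (10, 80), (12, 12), (14, 65), (17, 68), (18, 78)] -> pick v8 -> 69
READ b @v11: history=[(1, 62), (2, 82), (3, 77), (6, 1), (7, 85), (9, 65), (11, 76), (13, 56), (15, 73), (16, 45), (19, 1)] -> pick v11 -> 76
v20: WRITE b=70  (b history now [(1, 62), (2, 82), (3, 77), (6, 1), (7, 85), (9, 65), (11, 76), (13, 56), (15, 73), (16, 45), (19, 1), (20, 70)])
v21: WRITE a=70  (a history now [(4, 2), (5, 12), (8, 69), (10, 80), (12, 12), (14, 65), (17, 68), (18, 78), (21, 70)])
v22: WRITE a=27  (a history now [(4, 2), (5, 12), (8, 69), (10, 80), (12, 12), (14, 65), (17, 68), (18, 78), (21, 70), (22, 27)])

Answer: NONE
NONE
82
62
NONE
69
76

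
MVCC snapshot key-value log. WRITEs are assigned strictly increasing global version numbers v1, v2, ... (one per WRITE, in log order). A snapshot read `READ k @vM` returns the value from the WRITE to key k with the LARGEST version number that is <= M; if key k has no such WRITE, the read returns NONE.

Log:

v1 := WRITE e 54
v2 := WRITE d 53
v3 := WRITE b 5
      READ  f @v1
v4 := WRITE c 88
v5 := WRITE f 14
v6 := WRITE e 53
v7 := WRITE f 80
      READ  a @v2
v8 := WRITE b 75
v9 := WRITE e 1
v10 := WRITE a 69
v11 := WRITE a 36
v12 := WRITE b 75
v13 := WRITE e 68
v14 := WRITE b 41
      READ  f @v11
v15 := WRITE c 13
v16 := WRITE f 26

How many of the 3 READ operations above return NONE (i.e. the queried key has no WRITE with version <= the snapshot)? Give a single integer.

v1: WRITE e=54  (e history now [(1, 54)])
v2: WRITE d=53  (d history now [(2, 53)])
v3: WRITE b=5  (b history now [(3, 5)])
READ f @v1: history=[] -> no version <= 1 -> NONE
v4: WRITE c=88  (c history now [(4, 88)])
v5: WRITE f=14  (f history now [(5, 14)])
v6: WRITE e=53  (e history now [(1, 54), (6, 53)])
v7: WRITE f=80  (f history now [(5, 14), (7, 80)])
READ a @v2: history=[] -> no version <= 2 -> NONE
v8: WRITE b=75  (b history now [(3, 5), (8, 75)])
v9: WRITE e=1  (e history now [(1, 54), (6, 53), (9, 1)])
v10: WRITE a=69  (a history now [(10, 69)])
v11: WRITE a=36  (a history now [(10, 69), (11, 36)])
v12: WRITE b=75  (b history now [(3, 5), (8, 75), (12, 75)])
v13: WRITE e=68  (e history now [(1, 54), (6, 53), (9, 1), (13, 68)])
v14: WRITE b=41  (b history now [(3, 5), (8, 75), (12, 75), (14, 41)])
READ f @v11: history=[(5, 14), (7, 80)] -> pick v7 -> 80
v15: WRITE c=13  (c history now [(4, 88), (15, 13)])
v16: WRITE f=26  (f history now [(5, 14), (7, 80), (16, 26)])
Read results in order: ['NONE', 'NONE', '80']
NONE count = 2

Answer: 2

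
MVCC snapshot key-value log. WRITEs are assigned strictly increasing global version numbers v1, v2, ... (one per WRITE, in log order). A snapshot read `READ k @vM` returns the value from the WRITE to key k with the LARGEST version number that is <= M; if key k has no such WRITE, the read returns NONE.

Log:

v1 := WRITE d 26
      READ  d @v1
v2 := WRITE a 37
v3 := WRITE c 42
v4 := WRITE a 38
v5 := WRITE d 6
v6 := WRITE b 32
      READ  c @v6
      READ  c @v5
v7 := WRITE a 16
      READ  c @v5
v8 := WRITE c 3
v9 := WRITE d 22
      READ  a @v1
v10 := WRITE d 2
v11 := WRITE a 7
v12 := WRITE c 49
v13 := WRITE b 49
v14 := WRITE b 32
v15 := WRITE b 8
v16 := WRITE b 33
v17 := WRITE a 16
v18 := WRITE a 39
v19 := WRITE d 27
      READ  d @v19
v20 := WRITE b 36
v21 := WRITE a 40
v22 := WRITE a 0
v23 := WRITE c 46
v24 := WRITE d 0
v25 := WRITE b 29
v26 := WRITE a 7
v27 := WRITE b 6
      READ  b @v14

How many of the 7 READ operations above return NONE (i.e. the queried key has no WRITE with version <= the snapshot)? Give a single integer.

Answer: 1

Derivation:
v1: WRITE d=26  (d history now [(1, 26)])
READ d @v1: history=[(1, 26)] -> pick v1 -> 26
v2: WRITE a=37  (a history now [(2, 37)])
v3: WRITE c=42  (c history now [(3, 42)])
v4: WRITE a=38  (a history now [(2, 37), (4, 38)])
v5: WRITE d=6  (d history now [(1, 26), (5, 6)])
v6: WRITE b=32  (b history now [(6, 32)])
READ c @v6: history=[(3, 42)] -> pick v3 -> 42
READ c @v5: history=[(3, 42)] -> pick v3 -> 42
v7: WRITE a=16  (a history now [(2, 37), (4, 38), (7, 16)])
READ c @v5: history=[(3, 42)] -> pick v3 -> 42
v8: WRITE c=3  (c history now [(3, 42), (8, 3)])
v9: WRITE d=22  (d history now [(1, 26), (5, 6), (9, 22)])
READ a @v1: history=[(2, 37), (4, 38), (7, 16)] -> no version <= 1 -> NONE
v10: WRITE d=2  (d history now [(1, 26), (5, 6), (9, 22), (10, 2)])
v11: WRITE a=7  (a history now [(2, 37), (4, 38), (7, 16), (11, 7)])
v12: WRITE c=49  (c history now [(3, 42), (8, 3), (12, 49)])
v13: WRITE b=49  (b history now [(6, 32), (13, 49)])
v14: WRITE b=32  (b history now [(6, 32), (13, 49), (14, 32)])
v15: WRITE b=8  (b history now [(6, 32), (13, 49), (14, 32), (15, 8)])
v16: WRITE b=33  (b history now [(6, 32), (13, 49), (14, 32), (15, 8), (16, 33)])
v17: WRITE a=16  (a history now [(2, 37), (4, 38), (7, 16), (11, 7), (17, 16)])
v18: WRITE a=39  (a history now [(2, 37), (4, 38), (7, 16), (11, 7), (17, 16), (18, 39)])
v19: WRITE d=27  (d history now [(1, 26), (5, 6), (9, 22), (10, 2), (19, 27)])
READ d @v19: history=[(1, 26), (5, 6), (9, 22), (10, 2), (19, 27)] -> pick v19 -> 27
v20: WRITE b=36  (b history now [(6, 32), (13, 49), (14, 32), (15, 8), (16, 33), (20, 36)])
v21: WRITE a=40  (a history now [(2, 37), (4, 38), (7, 16), (11, 7), (17, 16), (18, 39), (21, 40)])
v22: WRITE a=0  (a history now [(2, 37), (4, 38), (7, 16), (11, 7), (17, 16), (18, 39), (21, 40), (22, 0)])
v23: WRITE c=46  (c history now [(3, 42), (8, 3), (12, 49), (23, 46)])
v24: WRITE d=0  (d history now [(1, 26), (5, 6), (9, 22), (10, 2), (19, 27), (24, 0)])
v25: WRITE b=29  (b history now [(6, 32), (13, 49), (14, 32), (15, 8), (16, 33), (20, 36), (25, 29)])
v26: WRITE a=7  (a history now [(2, 37), (4, 38), (7, 16), (11, 7), (17, 16), (18, 39), (21, 40), (22, 0), (26, 7)])
v27: WRITE b=6  (b history now [(6, 32), (13, 49), (14, 32), (15, 8), (16, 33), (20, 36), (25, 29), (27, 6)])
READ b @v14: history=[(6, 32), (13, 49), (14, 32), (15, 8), (16, 33), (20, 36), (25, 29), (27, 6)] -> pick v14 -> 32
Read results in order: ['26', '42', '42', '42', 'NONE', '27', '32']
NONE count = 1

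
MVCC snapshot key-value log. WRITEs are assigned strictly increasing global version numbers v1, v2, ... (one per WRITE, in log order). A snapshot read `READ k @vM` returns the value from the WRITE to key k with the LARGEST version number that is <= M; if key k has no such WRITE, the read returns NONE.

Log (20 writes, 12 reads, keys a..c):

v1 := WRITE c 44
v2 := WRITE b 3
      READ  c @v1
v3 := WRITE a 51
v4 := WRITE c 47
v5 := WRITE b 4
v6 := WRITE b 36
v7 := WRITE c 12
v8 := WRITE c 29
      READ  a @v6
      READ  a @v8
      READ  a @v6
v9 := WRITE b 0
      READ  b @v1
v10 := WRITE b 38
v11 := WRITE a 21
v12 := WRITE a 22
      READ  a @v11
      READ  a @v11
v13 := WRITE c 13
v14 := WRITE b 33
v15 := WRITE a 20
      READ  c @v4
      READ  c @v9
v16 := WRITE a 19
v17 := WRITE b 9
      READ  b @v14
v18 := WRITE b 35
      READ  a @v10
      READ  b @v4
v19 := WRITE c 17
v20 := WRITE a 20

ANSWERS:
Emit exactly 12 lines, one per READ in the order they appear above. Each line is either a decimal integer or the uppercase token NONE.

v1: WRITE c=44  (c history now [(1, 44)])
v2: WRITE b=3  (b history now [(2, 3)])
READ c @v1: history=[(1, 44)] -> pick v1 -> 44
v3: WRITE a=51  (a history now [(3, 51)])
v4: WRITE c=47  (c history now [(1, 44), (4, 47)])
v5: WRITE b=4  (b history now [(2, 3), (5, 4)])
v6: WRITE b=36  (b history now [(2, 3), (5, 4), (6, 36)])
v7: WRITE c=12  (c history now [(1, 44), (4, 47), (7, 12)])
v8: WRITE c=29  (c history now [(1, 44), (4, 47), (7, 12), (8, 29)])
READ a @v6: history=[(3, 51)] -> pick v3 -> 51
READ a @v8: history=[(3, 51)] -> pick v3 -> 51
READ a @v6: history=[(3, 51)] -> pick v3 -> 51
v9: WRITE b=0  (b history now [(2, 3), (5, 4), (6, 36), (9, 0)])
READ b @v1: history=[(2, 3), (5, 4), (6, 36), (9, 0)] -> no version <= 1 -> NONE
v10: WRITE b=38  (b history now [(2, 3), (5, 4), (6, 36), (9, 0), (10, 38)])
v11: WRITE a=21  (a history now [(3, 51), (11, 21)])
v12: WRITE a=22  (a history now [(3, 51), (11, 21), (12, 22)])
READ a @v11: history=[(3, 51), (11, 21), (12, 22)] -> pick v11 -> 21
READ a @v11: history=[(3, 51), (11, 21), (12, 22)] -> pick v11 -> 21
v13: WRITE c=13  (c history now [(1, 44), (4, 47), (7, 12), (8, 29), (13, 13)])
v14: WRITE b=33  (b history now [(2, 3), (5, 4), (6, 36), (9, 0), (10, 38), (14, 33)])
v15: WRITE a=20  (a history now [(3, 51), (11, 21), (12, 22), (15, 20)])
READ c @v4: history=[(1, 44), (4, 47), (7, 12), (8, 29), (13, 13)] -> pick v4 -> 47
READ c @v9: history=[(1, 44), (4, 47), (7, 12), (8, 29), (13, 13)] -> pick v8 -> 29
v16: WRITE a=19  (a history now [(3, 51), (11, 21), (12, 22), (15, 20), (16, 19)])
v17: WRITE b=9  (b history now [(2, 3), (5, 4), (6, 36), (9, 0), (10, 38), (14, 33), (17, 9)])
READ b @v14: history=[(2, 3), (5, 4), (6, 36), (9, 0), (10, 38), (14, 33), (17, 9)] -> pick v14 -> 33
v18: WRITE b=35  (b history now [(2, 3), (5, 4), (6, 36), (9, 0), (10, 38), (14, 33), (17, 9), (18, 35)])
READ a @v10: history=[(3, 51), (11, 21), (12, 22), (15, 20), (16, 19)] -> pick v3 -> 51
READ b @v4: history=[(2, 3), (5, 4), (6, 36), (9, 0), (10, 38), (14, 33), (17, 9), (18, 35)] -> pick v2 -> 3
v19: WRITE c=17  (c history now [(1, 44), (4, 47), (7, 12), (8, 29), (13, 13), (19, 17)])
v20: WRITE a=20  (a history now [(3, 51), (11, 21), (12, 22), (15, 20), (16, 19), (20, 20)])

Answer: 44
51
51
51
NONE
21
21
47
29
33
51
3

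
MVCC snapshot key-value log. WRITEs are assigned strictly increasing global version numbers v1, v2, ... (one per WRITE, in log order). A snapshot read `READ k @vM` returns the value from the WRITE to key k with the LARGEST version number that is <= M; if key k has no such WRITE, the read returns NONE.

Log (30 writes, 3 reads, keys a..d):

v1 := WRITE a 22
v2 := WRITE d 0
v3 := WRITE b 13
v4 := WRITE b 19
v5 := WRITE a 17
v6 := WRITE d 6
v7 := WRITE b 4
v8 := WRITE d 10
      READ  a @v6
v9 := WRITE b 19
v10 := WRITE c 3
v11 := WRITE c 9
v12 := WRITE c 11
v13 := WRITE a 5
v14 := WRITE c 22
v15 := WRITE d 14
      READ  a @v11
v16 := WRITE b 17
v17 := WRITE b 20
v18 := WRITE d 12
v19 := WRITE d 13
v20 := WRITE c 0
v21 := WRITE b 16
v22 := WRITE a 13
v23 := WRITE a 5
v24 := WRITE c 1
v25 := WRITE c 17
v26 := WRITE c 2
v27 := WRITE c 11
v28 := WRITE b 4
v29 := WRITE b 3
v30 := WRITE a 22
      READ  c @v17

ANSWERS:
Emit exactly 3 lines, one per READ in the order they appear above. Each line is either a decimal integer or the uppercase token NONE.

Answer: 17
17
22

Derivation:
v1: WRITE a=22  (a history now [(1, 22)])
v2: WRITE d=0  (d history now [(2, 0)])
v3: WRITE b=13  (b history now [(3, 13)])
v4: WRITE b=19  (b history now [(3, 13), (4, 19)])
v5: WRITE a=17  (a history now [(1, 22), (5, 17)])
v6: WRITE d=6  (d history now [(2, 0), (6, 6)])
v7: WRITE b=4  (b history now [(3, 13), (4, 19), (7, 4)])
v8: WRITE d=10  (d history now [(2, 0), (6, 6), (8, 10)])
READ a @v6: history=[(1, 22), (5, 17)] -> pick v5 -> 17
v9: WRITE b=19  (b history now [(3, 13), (4, 19), (7, 4), (9, 19)])
v10: WRITE c=3  (c history now [(10, 3)])
v11: WRITE c=9  (c history now [(10, 3), (11, 9)])
v12: WRITE c=11  (c history now [(10, 3), (11, 9), (12, 11)])
v13: WRITE a=5  (a history now [(1, 22), (5, 17), (13, 5)])
v14: WRITE c=22  (c history now [(10, 3), (11, 9), (12, 11), (14, 22)])
v15: WRITE d=14  (d history now [(2, 0), (6, 6), (8, 10), (15, 14)])
READ a @v11: history=[(1, 22), (5, 17), (13, 5)] -> pick v5 -> 17
v16: WRITE b=17  (b history now [(3, 13), (4, 19), (7, 4), (9, 19), (16, 17)])
v17: WRITE b=20  (b history now [(3, 13), (4, 19), (7, 4), (9, 19), (16, 17), (17, 20)])
v18: WRITE d=12  (d history now [(2, 0), (6, 6), (8, 10), (15, 14), (18, 12)])
v19: WRITE d=13  (d history now [(2, 0), (6, 6), (8, 10), (15, 14), (18, 12), (19, 13)])
v20: WRITE c=0  (c history now [(10, 3), (11, 9), (12, 11), (14, 22), (20, 0)])
v21: WRITE b=16  (b history now [(3, 13), (4, 19), (7, 4), (9, 19), (16, 17), (17, 20), (21, 16)])
v22: WRITE a=13  (a history now [(1, 22), (5, 17), (13, 5), (22, 13)])
v23: WRITE a=5  (a history now [(1, 22), (5, 17), (13, 5), (22, 13), (23, 5)])
v24: WRITE c=1  (c history now [(10, 3), (11, 9), (12, 11), (14, 22), (20, 0), (24, 1)])
v25: WRITE c=17  (c history now [(10, 3), (11, 9), (12, 11), (14, 22), (20, 0), (24, 1), (25, 17)])
v26: WRITE c=2  (c history now [(10, 3), (11, 9), (12, 11), (14, 22), (20, 0), (24, 1), (25, 17), (26, 2)])
v27: WRITE c=11  (c history now [(10, 3), (11, 9), (12, 11), (14, 22), (20, 0), (24, 1), (25, 17), (26, 2), (27, 11)])
v28: WRITE b=4  (b history now [(3, 13), (4, 19), (7, 4), (9, 19), (16, 17), (17, 20), (21, 16), (28, 4)])
v29: WRITE b=3  (b history now [(3, 13), (4, 19), (7, 4), (9, 19), (16, 17), (17, 20), (21, 16), (28, 4), (29, 3)])
v30: WRITE a=22  (a history now [(1, 22), (5, 17), (13, 5), (22, 13), (23, 5), (30, 22)])
READ c @v17: history=[(10, 3), (11, 9), (12, 11), (14, 22), (20, 0), (24, 1), (25, 17), (26, 2), (27, 11)] -> pick v14 -> 22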